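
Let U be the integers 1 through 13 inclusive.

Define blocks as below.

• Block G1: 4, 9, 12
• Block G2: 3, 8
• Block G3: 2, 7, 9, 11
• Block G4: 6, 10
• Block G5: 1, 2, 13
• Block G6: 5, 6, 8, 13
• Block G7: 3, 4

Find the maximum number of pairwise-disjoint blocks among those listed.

G1, G2, G4, G5 are pairwise disjoint (G1={4,9,12}; G2={3,8}; G4={6,10}; G5={1,2,13}).
Every remaining block overlaps one of these, and no 5 of the listed blocks are pairwise disjoint, so 4 is the maximum.

4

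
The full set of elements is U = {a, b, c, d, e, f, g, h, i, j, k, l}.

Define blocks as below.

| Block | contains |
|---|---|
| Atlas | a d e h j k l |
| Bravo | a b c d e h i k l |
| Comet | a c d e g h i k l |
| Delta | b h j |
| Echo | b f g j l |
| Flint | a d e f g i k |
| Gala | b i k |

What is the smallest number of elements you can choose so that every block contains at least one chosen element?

2

The 2 elements {b, k} hit every block.
The blocks Delta, Flint are pairwise disjoint, so any hitting set needs a separate element for each — at least 2. Hence 2 is optimal.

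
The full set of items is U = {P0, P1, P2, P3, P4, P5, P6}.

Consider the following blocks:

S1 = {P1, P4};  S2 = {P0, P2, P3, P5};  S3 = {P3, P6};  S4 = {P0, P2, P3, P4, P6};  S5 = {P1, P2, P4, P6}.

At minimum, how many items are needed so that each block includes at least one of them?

H = {P3, P4} meets every block (each contains at least one member of H), and |H| = 2.
The blocks S1, S2 are pairwise disjoint, so any hitting set needs a separate item for each — at least 2. Hence 2 is optimal.

2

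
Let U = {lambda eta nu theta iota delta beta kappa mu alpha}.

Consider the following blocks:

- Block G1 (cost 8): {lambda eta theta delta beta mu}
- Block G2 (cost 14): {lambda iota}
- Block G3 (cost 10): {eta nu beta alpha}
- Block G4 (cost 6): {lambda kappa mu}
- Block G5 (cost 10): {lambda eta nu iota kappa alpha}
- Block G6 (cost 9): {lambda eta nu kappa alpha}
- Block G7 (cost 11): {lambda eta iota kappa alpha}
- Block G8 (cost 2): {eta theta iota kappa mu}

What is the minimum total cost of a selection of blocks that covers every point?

G1, G5 together cover every point (G1 ∪ G5 = {lambda, eta, nu, theta, iota, delta, beta, kappa, mu, alpha}); total cost 8 + 10 = 18.
The greedy pick G8, G1, G6 costs 19; no covering selection beats 18.

18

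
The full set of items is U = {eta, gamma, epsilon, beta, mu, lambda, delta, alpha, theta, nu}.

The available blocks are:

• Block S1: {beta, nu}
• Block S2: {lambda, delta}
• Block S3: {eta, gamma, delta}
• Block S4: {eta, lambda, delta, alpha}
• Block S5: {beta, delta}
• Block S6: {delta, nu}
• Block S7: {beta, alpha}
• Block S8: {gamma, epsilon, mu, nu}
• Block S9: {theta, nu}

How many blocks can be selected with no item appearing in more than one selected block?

3

S2, S7, S8 are pairwise disjoint (S2={lambda,delta}; S7={beta,alpha}; S8={gamma,epsilon,mu,nu}).
Every remaining block overlaps one of these, and no 4 of the listed blocks are pairwise disjoint, so 3 is the maximum.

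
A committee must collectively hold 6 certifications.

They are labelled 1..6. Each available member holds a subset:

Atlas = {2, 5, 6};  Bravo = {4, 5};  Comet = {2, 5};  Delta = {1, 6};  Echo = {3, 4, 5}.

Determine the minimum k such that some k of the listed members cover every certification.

Take {Comet, Delta, Echo}. Their union is {1, 2, 3, 4, 5, 6}, which is all 6 certifications.
Only Delta contains 1, so Delta is forced; the remaining 4 certifications need at least 2 more members (each remaining member adds at most 3) — so at least 3 members are needed, and 3 is optimal.

3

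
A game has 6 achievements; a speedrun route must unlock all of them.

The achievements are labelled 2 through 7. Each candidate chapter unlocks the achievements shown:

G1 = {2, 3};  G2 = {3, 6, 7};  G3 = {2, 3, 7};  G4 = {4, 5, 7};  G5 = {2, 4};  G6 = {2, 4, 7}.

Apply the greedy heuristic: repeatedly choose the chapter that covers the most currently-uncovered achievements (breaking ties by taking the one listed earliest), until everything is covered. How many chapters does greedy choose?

3

Greedy: pick G2 (covers 3 new) → pick G4 (covers 2 new) → pick G1 (covers 1 new). Total picks: 3.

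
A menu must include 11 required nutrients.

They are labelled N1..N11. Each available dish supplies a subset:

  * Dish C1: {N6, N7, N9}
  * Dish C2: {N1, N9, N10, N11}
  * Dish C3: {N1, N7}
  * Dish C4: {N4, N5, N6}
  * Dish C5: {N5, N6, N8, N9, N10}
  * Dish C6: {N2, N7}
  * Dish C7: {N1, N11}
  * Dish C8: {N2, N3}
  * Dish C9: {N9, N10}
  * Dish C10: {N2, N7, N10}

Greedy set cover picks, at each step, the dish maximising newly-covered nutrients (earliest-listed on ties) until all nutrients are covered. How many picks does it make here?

Greedy: pick C5 (covers 5 new) → pick C2 (covers 2 new) → pick C6 (covers 2 new) → pick C4 (covers 1 new) → pick C8 (covers 1 new). Total picks: 5.

5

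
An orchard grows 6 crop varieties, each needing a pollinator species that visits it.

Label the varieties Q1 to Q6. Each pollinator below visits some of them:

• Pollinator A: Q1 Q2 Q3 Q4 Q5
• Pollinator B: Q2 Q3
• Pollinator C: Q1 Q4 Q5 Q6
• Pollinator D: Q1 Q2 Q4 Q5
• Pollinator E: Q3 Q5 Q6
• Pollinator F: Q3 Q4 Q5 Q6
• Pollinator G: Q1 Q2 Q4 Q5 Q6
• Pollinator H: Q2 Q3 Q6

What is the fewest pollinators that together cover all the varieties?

2

D and H together: D ∪ H = {Q1, Q2, Q3, Q4, Q5, Q6} — every variety is covered.
No single pollinator has all 6 varieties (the largest, A, has 5), so 2 is optimal.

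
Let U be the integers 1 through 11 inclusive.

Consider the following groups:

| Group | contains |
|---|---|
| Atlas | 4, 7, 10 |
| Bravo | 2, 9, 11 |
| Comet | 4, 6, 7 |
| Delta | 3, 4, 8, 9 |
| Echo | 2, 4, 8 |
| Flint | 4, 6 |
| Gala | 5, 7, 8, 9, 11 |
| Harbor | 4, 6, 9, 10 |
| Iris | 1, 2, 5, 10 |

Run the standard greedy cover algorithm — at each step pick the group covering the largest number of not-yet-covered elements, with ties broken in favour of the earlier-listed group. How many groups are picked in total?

Greedy: pick Gala (covers 5 new) → pick Harbor (covers 3 new) → pick Iris (covers 2 new) → pick Delta (covers 1 new). Total picks: 4.

4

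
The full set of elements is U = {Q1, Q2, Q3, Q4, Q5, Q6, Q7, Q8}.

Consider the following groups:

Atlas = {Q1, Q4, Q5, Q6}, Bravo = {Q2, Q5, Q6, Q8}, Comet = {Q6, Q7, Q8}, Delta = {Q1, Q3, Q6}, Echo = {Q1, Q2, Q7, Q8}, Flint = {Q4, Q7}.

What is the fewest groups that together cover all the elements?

3

Bravo and Delta and Flint together: Bravo ∪ Delta ∪ Flint = {Q1, Q2, Q3, Q4, Q5, Q6, Q7, Q8} — every element is covered.
Only Delta contains Q3, so Delta is forced; the remaining 5 elements need at least 2 more groups (each remaining group adds at most 3) — so at least 3 groups are needed, and 3 is optimal.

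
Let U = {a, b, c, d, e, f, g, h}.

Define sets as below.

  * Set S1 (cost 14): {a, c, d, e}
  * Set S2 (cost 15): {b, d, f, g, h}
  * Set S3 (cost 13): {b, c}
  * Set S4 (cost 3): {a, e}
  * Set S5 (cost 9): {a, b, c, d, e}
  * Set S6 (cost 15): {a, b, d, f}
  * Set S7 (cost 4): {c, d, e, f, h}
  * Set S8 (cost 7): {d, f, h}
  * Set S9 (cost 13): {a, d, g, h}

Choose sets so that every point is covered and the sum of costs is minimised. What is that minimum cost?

S2, S4, S7 together cover every point (S2 ∪ S4 ∪ S7 = {a, b, c, d, e, f, g, h}); total cost 15 + 3 + 4 = 22.
No covering selection has total cost below 22.

22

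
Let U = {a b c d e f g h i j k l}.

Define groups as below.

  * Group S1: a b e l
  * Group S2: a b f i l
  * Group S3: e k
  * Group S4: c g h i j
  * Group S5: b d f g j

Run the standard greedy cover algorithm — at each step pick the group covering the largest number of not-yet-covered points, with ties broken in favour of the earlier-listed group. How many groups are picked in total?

4

Greedy: pick S2 (covers 5 new) → pick S4 (covers 4 new) → pick S3 (covers 2 new) → pick S5 (covers 1 new). Total picks: 4.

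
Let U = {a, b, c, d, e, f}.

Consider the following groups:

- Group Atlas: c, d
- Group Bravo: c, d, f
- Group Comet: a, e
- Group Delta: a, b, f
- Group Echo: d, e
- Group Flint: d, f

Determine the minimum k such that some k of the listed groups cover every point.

3

Bravo and Comet and Delta together: Bravo ∪ Comet ∪ Delta = {a, b, c, d, e, f} — every point is covered.
Only Delta contains b, so Delta is forced; the remaining 3 points need at least 2 more groups (each remaining group adds at most 2) — so at least 3 groups are needed, and 3 is optimal.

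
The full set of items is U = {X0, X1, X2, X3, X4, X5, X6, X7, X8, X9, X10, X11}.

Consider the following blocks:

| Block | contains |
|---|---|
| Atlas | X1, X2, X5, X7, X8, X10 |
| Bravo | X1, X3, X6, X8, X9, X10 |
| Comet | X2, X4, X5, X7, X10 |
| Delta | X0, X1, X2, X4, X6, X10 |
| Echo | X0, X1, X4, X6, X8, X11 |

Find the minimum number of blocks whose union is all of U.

3

Bravo, Comet, and Echo cover everything between them: the union {X0, X1, X2, X3, X4, X5, X6, X7, X8, X9, X10, X11} is all of U.
Only Bravo contains X3, so Bravo is forced; the remaining 6 items need at least 2 more blocks (each remaining block adds at most 4) — so at least 3 blocks are needed, and 3 is optimal.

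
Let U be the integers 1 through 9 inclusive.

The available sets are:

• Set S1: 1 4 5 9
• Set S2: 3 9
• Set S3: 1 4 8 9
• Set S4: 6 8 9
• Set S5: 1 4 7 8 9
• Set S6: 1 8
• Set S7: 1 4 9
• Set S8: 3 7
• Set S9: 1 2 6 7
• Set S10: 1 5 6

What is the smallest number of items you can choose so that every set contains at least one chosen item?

3

The 3 items {1, 7, 9} hit every set.
No choice of 2 items meets every set, so 3 is the minimum.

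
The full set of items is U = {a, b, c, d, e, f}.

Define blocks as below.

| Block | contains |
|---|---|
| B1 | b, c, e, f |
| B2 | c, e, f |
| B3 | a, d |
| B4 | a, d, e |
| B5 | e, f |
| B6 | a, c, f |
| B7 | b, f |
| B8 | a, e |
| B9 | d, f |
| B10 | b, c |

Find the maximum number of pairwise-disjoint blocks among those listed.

3

B3, B5, B10 are pairwise disjoint (B3={a,d}; B5={e,f}; B10={b,c}).
Every remaining block overlaps one of these, and no 4 of the listed blocks are pairwise disjoint, so 3 is the maximum.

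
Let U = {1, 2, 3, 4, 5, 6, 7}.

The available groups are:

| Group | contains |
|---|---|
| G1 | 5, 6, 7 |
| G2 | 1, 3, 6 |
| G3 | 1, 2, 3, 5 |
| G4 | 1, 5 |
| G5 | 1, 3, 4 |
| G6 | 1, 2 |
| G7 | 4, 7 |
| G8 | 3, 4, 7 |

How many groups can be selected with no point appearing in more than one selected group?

2

G4, G8 are pairwise disjoint (G4={1,5}; G8={3,4,7}).
Every remaining group overlaps one of these, and no 3 of the listed groups are pairwise disjoint, so 2 is the maximum.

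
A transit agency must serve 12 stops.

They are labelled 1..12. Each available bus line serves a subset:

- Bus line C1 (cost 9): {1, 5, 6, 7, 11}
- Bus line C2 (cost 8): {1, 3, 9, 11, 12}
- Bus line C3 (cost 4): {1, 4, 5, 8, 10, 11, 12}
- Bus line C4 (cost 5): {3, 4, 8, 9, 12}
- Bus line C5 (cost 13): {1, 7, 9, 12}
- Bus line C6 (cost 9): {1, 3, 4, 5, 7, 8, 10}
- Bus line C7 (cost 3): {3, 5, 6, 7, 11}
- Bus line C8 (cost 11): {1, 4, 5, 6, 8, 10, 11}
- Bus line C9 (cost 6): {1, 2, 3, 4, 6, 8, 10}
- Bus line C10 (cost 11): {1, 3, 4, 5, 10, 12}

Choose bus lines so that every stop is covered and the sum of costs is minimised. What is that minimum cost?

C4, C7, C9 together cover every stop (C4 ∪ C7 ∪ C9 = {1, 2, 3, 4, 5, 6, 7, 8, 9, 10, 11, 12}); total cost 5 + 3 + 6 = 14.
The greedy pick C3, C7, C4, C9 costs 18; no covering selection beats 14.

14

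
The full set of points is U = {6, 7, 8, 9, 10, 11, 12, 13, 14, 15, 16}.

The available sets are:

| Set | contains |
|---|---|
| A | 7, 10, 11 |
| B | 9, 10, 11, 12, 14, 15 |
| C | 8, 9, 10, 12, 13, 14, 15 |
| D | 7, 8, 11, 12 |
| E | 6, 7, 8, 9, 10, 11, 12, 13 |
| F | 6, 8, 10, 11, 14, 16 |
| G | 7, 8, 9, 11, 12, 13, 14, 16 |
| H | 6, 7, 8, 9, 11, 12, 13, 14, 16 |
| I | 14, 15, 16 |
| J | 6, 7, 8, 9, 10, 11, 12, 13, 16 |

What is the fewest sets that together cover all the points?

2

Take {C, H}. Their union is {6, 7, 8, 9, 10, 11, 12, 13, 14, 15, 16}, which is all 11 points.
No single set has all 11 points (the largest, H, has 9), so 2 is optimal.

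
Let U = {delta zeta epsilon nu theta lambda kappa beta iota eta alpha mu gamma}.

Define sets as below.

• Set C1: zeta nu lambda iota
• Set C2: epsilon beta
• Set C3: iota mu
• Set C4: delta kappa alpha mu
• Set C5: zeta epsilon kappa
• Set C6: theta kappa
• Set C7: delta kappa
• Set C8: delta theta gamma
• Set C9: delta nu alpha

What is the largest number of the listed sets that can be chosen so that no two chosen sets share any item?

C2, C3, C6, C9 are pairwise disjoint (C2={epsilon,beta}; C3={iota,mu}; C6={theta,kappa}; C9={delta,nu,alpha}).
Every remaining set overlaps one of these, and no 5 of the listed sets are pairwise disjoint, so 4 is the maximum.

4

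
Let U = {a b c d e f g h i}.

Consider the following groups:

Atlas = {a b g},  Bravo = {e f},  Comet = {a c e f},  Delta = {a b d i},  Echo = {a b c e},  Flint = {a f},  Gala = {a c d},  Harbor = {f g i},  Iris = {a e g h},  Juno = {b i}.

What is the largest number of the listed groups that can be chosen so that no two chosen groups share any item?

Bravo, Gala, Juno are pairwise disjoint (Bravo={e,f}; Gala={a,c,d}; Juno={b,i}).
Every remaining group overlaps one of these, and no 4 of the listed groups are pairwise disjoint, so 3 is the maximum.

3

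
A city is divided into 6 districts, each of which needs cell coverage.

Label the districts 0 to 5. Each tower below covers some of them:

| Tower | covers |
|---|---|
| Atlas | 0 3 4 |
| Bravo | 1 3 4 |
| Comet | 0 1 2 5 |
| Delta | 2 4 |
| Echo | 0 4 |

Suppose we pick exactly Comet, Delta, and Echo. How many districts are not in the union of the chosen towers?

Union of Comet, Delta, Echo = {0, 1, 2, 4, 5}.
Not covered: 3 — 1 district.

1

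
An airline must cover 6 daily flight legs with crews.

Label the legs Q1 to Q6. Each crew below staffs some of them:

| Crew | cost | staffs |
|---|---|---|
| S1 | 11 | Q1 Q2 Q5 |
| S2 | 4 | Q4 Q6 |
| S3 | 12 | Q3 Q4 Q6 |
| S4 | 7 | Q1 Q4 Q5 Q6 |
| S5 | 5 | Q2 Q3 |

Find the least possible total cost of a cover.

12

S4, S5 together cover every leg (S4 ∪ S5 = {Q1, Q2, Q3, Q4, Q5, Q6}); total cost 7 + 5 = 12.
No covering selection has total cost below 12.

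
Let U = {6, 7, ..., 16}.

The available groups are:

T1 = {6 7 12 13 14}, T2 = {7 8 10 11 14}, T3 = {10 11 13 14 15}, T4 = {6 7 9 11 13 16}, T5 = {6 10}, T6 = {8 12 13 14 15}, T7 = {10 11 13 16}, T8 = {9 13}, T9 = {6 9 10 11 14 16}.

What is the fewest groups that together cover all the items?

T2, T6, and T9 cover everything between them: the union {6, 7, 8, 9, 10, 11, 12, 13, 14, 15, 16} is all of U.
No 2 of the 9 groups cover everything (all 36 combinations miss at least one item), so 3 is optimal.

3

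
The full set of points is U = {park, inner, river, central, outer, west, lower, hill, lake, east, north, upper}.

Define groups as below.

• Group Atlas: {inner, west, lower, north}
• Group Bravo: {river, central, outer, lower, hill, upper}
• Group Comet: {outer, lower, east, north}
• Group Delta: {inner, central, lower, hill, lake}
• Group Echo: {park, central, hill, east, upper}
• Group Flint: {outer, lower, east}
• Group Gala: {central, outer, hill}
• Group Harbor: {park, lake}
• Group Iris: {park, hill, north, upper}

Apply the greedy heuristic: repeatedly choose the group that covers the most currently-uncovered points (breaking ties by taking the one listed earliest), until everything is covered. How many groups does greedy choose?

Greedy: pick Bravo (covers 6 new) → pick Atlas (covers 3 new) → pick Echo (covers 2 new) → pick Delta (covers 1 new). Total picks: 4.

4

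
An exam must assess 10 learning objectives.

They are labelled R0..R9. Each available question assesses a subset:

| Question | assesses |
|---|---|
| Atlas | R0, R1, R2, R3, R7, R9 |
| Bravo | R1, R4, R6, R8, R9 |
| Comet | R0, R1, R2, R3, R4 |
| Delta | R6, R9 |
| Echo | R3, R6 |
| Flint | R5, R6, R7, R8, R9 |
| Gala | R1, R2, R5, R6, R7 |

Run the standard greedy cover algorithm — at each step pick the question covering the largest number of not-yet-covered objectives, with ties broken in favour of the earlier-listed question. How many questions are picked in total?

3

Greedy: pick Atlas (covers 6 new) → pick Bravo (covers 3 new) → pick Flint (covers 1 new). Total picks: 3.
(The true minimum cover uses only 2 questions, so greedy is not optimal here.)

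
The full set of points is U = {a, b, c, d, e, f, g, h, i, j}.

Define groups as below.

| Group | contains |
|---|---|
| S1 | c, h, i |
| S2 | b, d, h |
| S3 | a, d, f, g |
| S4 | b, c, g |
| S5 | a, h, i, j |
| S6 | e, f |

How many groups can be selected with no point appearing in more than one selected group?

S4, S5, S6 are pairwise disjoint (S4={b,c,g}; S5={a,h,i,j}; S6={e,f}).
Every remaining group overlaps one of these, and no 4 of the listed groups are pairwise disjoint, so 3 is the maximum.

3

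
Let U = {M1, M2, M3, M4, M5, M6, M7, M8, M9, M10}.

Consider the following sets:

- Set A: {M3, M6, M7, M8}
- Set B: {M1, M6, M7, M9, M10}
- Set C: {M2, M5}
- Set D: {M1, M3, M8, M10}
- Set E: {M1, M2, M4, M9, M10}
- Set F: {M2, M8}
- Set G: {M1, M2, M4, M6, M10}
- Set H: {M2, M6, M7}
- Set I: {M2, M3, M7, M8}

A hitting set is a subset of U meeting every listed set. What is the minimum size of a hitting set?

Take T = {M2, M3, M10}. Each listed set contains at least one of these, so T is a hitting set of size 3.
No choice of 2 items meets every set, so 3 is the minimum.

3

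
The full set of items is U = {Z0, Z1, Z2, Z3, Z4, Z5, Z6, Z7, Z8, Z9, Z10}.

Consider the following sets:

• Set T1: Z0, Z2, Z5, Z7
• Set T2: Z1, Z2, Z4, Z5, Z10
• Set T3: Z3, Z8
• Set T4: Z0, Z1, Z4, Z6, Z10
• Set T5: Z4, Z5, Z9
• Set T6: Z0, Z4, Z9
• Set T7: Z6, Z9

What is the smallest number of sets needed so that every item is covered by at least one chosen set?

4

T1 and T3 and T4 and T6 together: T1 ∪ T3 ∪ T4 ∪ T6 = {Z0, Z1, Z2, Z3, Z4, Z5, Z6, Z7, Z8, Z9, Z10} — every item is covered.
No 3 of the 7 sets cover everything (all 35 combinations miss at least one item), so 4 is optimal.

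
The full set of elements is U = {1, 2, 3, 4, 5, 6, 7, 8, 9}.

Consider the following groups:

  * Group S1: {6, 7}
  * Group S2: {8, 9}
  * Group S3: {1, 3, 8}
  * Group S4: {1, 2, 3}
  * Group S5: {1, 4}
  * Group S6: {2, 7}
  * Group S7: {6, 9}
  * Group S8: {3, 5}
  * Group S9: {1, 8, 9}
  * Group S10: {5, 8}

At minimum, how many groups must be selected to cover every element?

5

S1, S4, S5, S9, and S10 cover everything between them: the union {1, 2, 3, 4, 5, 6, 7, 8, 9} is all of U.
Only S5 contains 4, so S5 is forced; the remaining 7 elements need at least 4 more groups (each remaining group adds at most 2) — so at least 5 groups are needed, and 5 is optimal.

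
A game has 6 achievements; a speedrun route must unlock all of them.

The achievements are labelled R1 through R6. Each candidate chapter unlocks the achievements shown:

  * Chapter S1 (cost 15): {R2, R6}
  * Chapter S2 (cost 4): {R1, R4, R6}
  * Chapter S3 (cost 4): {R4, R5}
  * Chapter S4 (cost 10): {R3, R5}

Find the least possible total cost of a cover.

29

S1, S2, S4 together cover every achievement (S1 ∪ S2 ∪ S4 = {R1, R2, R3, R4, R5, R6}); total cost 15 + 4 + 10 = 29.
The greedy pick S2, S3, S4, S1 costs 33; no covering selection beats 29.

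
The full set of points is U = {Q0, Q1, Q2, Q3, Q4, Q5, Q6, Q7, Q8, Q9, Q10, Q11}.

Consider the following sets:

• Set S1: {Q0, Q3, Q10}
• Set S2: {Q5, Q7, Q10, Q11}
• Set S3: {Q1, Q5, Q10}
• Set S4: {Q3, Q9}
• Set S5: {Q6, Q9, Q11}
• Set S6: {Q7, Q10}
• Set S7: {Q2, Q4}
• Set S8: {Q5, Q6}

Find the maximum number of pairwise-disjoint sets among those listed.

4

S4, S6, S7, S8 are pairwise disjoint (S4={Q3,Q9}; S6={Q7,Q10}; S7={Q2,Q4}; S8={Q5,Q6}).
Every remaining set overlaps one of these, and no 5 of the listed sets are pairwise disjoint, so 4 is the maximum.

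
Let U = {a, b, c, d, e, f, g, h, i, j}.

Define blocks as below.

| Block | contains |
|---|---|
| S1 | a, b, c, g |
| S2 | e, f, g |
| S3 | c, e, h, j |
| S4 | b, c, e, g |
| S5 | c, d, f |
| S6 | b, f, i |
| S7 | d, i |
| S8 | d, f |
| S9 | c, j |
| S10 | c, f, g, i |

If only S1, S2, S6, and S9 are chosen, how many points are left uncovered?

Union of S1, S2, S6, S9 = {a, b, c, e, f, g, i, j}.
Not covered: d, h — 2 points.

2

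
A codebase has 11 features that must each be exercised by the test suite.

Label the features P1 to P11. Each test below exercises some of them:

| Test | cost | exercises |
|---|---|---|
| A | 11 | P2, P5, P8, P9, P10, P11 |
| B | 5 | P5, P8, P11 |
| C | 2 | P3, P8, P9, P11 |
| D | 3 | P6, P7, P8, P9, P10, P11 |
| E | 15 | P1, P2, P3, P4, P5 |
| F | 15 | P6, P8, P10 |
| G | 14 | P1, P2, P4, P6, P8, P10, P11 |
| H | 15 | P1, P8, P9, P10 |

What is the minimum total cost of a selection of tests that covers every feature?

D, E together cover every feature (D ∪ E = {P1, P2, P3, P4, P5, P6, P7, P8, P9, P10, P11}); total cost 3 + 15 = 18.
The greedy pick C, D, E costs 20; no covering selection beats 18.

18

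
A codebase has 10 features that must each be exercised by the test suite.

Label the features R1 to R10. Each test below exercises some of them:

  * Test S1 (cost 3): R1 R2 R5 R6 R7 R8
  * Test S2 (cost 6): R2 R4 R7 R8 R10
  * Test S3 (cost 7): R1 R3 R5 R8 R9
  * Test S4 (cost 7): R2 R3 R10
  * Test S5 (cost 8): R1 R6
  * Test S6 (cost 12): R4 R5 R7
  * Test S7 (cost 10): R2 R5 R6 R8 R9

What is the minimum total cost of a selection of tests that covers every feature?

S1, S2, S3 together cover every feature (S1 ∪ S2 ∪ S3 = {R1, R2, R3, R4, R5, R6, R7, R8, R9, R10}); total cost 3 + 6 + 7 = 16.
No covering selection has total cost below 16.

16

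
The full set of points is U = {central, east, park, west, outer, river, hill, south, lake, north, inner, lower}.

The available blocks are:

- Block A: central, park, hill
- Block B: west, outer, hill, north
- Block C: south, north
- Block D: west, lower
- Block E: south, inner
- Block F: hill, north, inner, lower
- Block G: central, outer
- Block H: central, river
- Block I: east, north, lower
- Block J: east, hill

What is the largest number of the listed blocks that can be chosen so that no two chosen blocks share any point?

4

D, E, H, J are pairwise disjoint (D={west,lower}; E={south,inner}; H={central,river}; J={east,hill}).
Every remaining block overlaps one of these, and no 5 of the listed blocks are pairwise disjoint, so 4 is the maximum.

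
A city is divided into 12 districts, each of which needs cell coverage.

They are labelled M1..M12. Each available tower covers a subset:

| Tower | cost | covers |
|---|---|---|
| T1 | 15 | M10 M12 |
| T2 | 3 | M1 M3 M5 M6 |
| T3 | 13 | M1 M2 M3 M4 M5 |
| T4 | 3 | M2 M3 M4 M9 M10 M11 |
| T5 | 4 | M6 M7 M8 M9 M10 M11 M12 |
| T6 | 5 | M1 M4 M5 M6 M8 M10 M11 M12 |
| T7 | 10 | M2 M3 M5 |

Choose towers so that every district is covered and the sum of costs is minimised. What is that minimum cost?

T2, T4, T5 together cover every district (T2 ∪ T4 ∪ T5 = {M1, M2, M3, M4, M5, M6, M7, M8, M9, M10, M11, M12}); total cost 3 + 3 + 4 = 10.
No covering selection has total cost below 10.

10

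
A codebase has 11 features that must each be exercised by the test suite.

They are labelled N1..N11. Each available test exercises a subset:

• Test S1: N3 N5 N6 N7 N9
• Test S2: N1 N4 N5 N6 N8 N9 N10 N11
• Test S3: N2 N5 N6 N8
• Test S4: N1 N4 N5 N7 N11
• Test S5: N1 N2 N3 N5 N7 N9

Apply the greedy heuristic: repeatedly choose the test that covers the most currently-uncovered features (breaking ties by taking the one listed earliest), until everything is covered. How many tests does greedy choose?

Greedy: pick S2 (covers 8 new) → pick S5 (covers 3 new). Total picks: 2.

2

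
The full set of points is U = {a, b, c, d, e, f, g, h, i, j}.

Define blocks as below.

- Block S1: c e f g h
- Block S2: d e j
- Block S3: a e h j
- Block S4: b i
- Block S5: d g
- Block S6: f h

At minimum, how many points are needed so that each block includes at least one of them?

3

T = {d, h, i} meets every block (each contains at least one member of T), and |T| = 3.
The blocks S3, S4, S5 are pairwise disjoint, so any hitting set needs a separate point for each — at least 3. Hence 3 is optimal.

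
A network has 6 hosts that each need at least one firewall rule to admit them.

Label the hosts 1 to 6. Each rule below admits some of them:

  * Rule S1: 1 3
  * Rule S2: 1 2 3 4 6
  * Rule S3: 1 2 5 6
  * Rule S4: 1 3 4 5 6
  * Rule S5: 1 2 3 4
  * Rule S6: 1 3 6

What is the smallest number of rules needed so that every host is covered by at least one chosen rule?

Take {S2, S4}. Their union is {1, 2, 3, 4, 5, 6}, which is all 6 hosts.
No single rule has all 6 hosts (the largest, S2, has 5), so 2 is optimal.

2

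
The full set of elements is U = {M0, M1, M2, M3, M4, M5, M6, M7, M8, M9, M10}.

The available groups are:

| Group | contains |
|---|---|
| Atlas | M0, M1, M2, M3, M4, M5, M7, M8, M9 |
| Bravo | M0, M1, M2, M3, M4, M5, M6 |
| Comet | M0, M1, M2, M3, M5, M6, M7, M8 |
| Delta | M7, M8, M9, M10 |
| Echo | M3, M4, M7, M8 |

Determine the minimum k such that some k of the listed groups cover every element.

2

Take {Bravo, Delta}. Their union is {M0, M1, M2, M3, M4, M5, M6, M7, M8, M9, M10}, which is all 11 elements.
No single group has all 11 elements (the largest, Atlas, has 9), so 2 is optimal.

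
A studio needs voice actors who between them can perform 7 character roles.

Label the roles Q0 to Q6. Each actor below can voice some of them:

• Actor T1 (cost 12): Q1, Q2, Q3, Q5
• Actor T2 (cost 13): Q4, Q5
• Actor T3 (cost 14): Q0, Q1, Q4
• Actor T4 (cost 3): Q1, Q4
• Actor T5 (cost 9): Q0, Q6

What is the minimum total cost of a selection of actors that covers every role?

T1, T4, T5 together cover every role (T1 ∪ T4 ∪ T5 = {Q0, Q1, Q2, Q3, Q4, Q5, Q6}); total cost 12 + 3 + 9 = 24.
No covering selection has total cost below 24.

24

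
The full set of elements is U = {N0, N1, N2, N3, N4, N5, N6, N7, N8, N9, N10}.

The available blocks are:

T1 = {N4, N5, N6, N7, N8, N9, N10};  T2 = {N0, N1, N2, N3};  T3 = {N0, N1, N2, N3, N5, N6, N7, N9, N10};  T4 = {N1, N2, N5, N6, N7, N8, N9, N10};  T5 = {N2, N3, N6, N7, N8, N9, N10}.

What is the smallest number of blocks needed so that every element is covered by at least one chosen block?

2

T1 and T3 together: T1 ∪ T3 = {N0, N1, N2, N3, N4, N5, N6, N7, N8, N9, N10} — every element is covered.
No single block has all 11 elements (the largest, T3, has 9), so 2 is optimal.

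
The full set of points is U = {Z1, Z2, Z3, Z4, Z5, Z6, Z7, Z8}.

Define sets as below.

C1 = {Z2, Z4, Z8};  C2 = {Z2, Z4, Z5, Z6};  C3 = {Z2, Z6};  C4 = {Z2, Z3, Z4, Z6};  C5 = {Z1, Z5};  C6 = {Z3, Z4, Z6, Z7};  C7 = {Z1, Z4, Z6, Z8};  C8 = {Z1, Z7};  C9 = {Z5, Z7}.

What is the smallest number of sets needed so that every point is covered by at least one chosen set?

C2, C6, and C7 cover everything between them: the union {Z1, Z2, Z3, Z4, Z5, Z6, Z7, Z8} is all of U.
No 2 of the 9 sets cover everything (all 36 combinations miss at least one point), so 3 is optimal.

3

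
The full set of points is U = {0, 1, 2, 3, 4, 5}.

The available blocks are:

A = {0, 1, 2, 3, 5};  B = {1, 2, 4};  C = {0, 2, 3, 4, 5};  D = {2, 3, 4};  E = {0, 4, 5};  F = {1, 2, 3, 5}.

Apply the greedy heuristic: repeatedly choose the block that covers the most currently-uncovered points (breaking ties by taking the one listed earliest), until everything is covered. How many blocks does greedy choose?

2

Greedy: pick A (covers 5 new) → pick B (covers 1 new). Total picks: 2.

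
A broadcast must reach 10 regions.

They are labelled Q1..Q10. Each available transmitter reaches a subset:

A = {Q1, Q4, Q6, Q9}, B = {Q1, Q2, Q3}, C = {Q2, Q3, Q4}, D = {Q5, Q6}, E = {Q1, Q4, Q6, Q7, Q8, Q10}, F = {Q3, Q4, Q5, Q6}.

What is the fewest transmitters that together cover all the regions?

4

Take {A, C, E, F}. Their union is {Q1, Q2, Q3, Q4, Q5, Q6, Q7, Q8, Q9, Q10}, which is all 10 regions.
No 3 of the 6 transmitters cover everything (all 20 combinations miss at least one region), so 4 is optimal.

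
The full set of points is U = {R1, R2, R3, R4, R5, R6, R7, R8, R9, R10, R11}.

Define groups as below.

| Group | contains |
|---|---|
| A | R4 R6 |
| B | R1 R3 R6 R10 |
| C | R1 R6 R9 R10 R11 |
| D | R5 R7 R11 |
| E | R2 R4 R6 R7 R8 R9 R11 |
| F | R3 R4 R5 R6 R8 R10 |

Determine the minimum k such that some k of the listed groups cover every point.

3

B, D, and E cover everything between them: the union {R1, R2, R3, R4, R5, R6, R7, R8, R9, R10, R11} is all of U.
Only E contains R2, so E is forced; the remaining 4 points need at least 2 more groups (each remaining group adds at most 3) — so at least 3 groups are needed, and 3 is optimal.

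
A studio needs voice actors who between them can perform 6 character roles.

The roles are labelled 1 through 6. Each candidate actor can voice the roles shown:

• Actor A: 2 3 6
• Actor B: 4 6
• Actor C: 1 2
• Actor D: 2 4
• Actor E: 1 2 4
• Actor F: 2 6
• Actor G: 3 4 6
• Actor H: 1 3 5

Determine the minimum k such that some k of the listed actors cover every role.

Take {B, F, H}. Their union is {1, 2, 3, 4, 5, 6}, which is all 6 roles.
Only H contains 5, so H is forced; the remaining 3 roles need at least 2 more actors (each remaining actor adds at most 2) — so at least 3 actors are needed, and 3 is optimal.

3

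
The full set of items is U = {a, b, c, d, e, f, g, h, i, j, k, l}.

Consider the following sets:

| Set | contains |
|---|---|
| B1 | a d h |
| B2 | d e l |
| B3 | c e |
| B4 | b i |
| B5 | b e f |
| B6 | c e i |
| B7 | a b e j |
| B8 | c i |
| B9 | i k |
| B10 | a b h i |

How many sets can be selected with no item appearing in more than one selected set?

3

B1, B3, B4 are pairwise disjoint (B1={a,d,h}; B3={c,e}; B4={b,i}).
Every remaining set overlaps one of these, and no 4 of the listed sets are pairwise disjoint, so 3 is the maximum.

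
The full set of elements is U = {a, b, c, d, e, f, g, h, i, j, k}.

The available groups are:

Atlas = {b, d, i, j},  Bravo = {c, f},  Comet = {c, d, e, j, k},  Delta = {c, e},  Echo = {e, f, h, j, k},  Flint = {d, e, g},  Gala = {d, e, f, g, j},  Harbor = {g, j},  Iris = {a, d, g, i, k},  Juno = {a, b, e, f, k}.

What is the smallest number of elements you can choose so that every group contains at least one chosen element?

4

T = {c, e, g, j} meets every group (each contains at least one member of T), and |T| = 4.
No choice of 3 elements meets every group, so 4 is the minimum.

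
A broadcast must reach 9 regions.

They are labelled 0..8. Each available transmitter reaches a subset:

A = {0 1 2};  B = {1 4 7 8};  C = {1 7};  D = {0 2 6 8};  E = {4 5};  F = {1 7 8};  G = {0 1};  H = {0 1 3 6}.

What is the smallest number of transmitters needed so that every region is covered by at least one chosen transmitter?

Take {A, E, F, H}. Their union is {0, 1, 2, 3, 4, 5, 6, 7, 8}, which is all 9 regions.
No 3 of the 8 transmitters cover everything (all 56 combinations miss at least one region), so 4 is optimal.

4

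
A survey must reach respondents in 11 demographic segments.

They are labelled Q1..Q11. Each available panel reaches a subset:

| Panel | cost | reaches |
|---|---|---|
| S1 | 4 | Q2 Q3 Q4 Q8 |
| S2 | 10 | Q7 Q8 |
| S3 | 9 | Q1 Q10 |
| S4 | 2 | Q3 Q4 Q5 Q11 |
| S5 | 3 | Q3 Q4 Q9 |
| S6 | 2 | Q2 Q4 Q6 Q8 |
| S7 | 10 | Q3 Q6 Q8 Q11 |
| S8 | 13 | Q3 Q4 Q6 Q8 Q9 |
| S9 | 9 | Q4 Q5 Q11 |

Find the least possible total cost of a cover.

S2, S3, S4, S5, S6 together cover every segment (S2 ∪ S3 ∪ S4 ∪ S5 ∪ S6 = {Q1, Q2, Q3, Q4, Q5, Q6, Q7, Q8, Q9, Q10, Q11}); total cost 10 + 9 + 2 + 3 + 2 = 26.
No covering selection has total cost below 26.

26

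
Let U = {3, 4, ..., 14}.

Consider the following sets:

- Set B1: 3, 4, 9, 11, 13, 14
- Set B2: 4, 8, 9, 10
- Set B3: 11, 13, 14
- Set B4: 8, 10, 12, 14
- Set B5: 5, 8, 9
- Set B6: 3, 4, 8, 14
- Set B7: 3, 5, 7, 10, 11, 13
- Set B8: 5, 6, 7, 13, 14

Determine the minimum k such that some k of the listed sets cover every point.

Take {B1, B4, B8}. Their union is {3, 4, 5, 6, 7, 8, 9, 10, 11, 12, 13, 14}, which is all 12 points.
Only B8 contains 6, so B8 is forced; the remaining 7 points need at least 2 more sets (each remaining set adds at most 4) — so at least 3 sets are needed, and 3 is optimal.

3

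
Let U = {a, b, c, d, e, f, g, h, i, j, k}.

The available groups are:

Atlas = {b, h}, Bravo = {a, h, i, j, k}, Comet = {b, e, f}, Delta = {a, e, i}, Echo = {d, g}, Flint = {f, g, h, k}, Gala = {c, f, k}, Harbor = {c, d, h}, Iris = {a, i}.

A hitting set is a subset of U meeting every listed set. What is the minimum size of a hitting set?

T = {b, d, f, i} meets every group (each contains at least one member of T), and |T| = 4.
The groups Atlas, Delta, Echo, Gala are pairwise disjoint, so any hitting set needs a separate item for each — at least 4. Hence 4 is optimal.

4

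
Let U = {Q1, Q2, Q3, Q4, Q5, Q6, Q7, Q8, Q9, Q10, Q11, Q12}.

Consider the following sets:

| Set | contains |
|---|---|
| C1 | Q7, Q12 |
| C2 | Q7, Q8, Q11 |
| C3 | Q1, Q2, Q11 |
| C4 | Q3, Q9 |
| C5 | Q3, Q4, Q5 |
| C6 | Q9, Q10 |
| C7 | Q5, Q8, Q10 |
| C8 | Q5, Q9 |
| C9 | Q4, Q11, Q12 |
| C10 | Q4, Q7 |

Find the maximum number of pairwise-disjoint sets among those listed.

4

C1, C3, C5, C6 are pairwise disjoint (C1={Q7,Q12}; C3={Q1,Q2,Q11}; C5={Q3,Q4,Q5}; C6={Q9,Q10}).
Every remaining set overlaps one of these, and no 5 of the listed sets are pairwise disjoint, so 4 is the maximum.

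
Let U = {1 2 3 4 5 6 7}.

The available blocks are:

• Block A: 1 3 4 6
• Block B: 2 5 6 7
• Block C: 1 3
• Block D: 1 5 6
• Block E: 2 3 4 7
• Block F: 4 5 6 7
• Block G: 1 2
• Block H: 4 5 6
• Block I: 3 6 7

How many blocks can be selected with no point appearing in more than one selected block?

2

F, G are pairwise disjoint (F={4,5,6,7}; G={1,2}).
Every remaining block overlaps one of these, and no 3 of the listed blocks are pairwise disjoint, so 2 is the maximum.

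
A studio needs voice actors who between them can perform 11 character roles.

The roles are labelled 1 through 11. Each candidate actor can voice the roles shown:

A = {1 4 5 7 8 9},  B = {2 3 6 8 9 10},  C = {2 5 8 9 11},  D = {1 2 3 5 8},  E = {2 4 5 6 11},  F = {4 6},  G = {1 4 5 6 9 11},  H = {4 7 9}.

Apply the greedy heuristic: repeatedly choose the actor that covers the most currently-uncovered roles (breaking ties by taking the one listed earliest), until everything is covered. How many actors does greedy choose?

3

Greedy: pick A (covers 6 new) → pick B (covers 4 new) → pick C (covers 1 new). Total picks: 3.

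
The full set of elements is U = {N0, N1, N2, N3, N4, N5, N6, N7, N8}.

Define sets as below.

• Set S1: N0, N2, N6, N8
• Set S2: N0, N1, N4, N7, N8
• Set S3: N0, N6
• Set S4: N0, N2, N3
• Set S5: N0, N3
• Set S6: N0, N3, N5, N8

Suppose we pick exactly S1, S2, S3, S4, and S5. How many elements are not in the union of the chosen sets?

1

Union of S1, S2, S3, S4, S5 = {N0, N1, N2, N3, N4, N6, N7, N8}.
Not covered: N5 — 1 element.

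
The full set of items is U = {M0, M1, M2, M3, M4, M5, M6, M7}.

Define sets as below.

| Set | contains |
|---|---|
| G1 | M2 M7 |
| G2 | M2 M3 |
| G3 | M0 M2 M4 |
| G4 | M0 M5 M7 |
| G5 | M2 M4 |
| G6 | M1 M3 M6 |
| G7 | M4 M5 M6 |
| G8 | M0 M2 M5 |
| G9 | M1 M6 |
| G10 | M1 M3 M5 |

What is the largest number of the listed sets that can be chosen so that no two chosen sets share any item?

G4, G5, G9 are pairwise disjoint (G4={M0,M5,M7}; G5={M2,M4}; G9={M1,M6}).
Every remaining set overlaps one of these, and no 4 of the listed sets are pairwise disjoint, so 3 is the maximum.

3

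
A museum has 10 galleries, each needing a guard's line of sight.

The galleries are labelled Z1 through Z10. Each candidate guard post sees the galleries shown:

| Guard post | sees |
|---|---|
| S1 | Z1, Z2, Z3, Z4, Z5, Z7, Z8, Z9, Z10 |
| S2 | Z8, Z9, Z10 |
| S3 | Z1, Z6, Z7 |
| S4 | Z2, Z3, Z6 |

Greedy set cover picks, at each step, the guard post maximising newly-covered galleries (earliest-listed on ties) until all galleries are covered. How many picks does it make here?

Greedy: pick S1 (covers 9 new) → pick S3 (covers 1 new). Total picks: 2.

2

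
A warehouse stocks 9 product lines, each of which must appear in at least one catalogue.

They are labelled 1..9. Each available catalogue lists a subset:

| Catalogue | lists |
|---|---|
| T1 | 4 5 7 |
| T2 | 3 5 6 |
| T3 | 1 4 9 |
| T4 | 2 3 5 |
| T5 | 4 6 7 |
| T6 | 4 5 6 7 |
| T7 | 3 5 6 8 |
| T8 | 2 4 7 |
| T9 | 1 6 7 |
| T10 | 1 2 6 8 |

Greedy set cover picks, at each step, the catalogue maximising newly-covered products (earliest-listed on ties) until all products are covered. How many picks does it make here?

Greedy: pick T6 (covers 4 new) → pick T10 (covers 3 new) → pick T2 (covers 1 new) → pick T3 (covers 1 new). Total picks: 4.
(The true minimum cover uses only 3 catalogues, so greedy is not optimal here.)

4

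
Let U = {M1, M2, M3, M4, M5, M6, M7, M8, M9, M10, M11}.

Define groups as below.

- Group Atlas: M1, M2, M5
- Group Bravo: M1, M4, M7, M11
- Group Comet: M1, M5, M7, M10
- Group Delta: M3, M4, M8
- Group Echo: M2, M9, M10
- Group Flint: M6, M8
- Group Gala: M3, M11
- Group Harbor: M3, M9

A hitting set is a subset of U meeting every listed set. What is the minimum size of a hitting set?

H = {M1, M3, M6, M10} meets every group (each contains at least one member of H), and |H| = 4.
No choice of 3 elements meets every group, so 4 is the minimum.

4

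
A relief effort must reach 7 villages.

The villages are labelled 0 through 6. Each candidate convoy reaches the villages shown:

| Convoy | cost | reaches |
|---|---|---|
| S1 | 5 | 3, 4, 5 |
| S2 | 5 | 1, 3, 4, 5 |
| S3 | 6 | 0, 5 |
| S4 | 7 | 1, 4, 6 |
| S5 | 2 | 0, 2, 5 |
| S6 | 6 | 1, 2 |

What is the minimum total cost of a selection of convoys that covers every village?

14

S2, S4, S5 together cover every village (S2 ∪ S4 ∪ S5 = {0, 1, 2, 3, 4, 5, 6}); total cost 5 + 7 + 2 = 14.
No covering selection has total cost below 14.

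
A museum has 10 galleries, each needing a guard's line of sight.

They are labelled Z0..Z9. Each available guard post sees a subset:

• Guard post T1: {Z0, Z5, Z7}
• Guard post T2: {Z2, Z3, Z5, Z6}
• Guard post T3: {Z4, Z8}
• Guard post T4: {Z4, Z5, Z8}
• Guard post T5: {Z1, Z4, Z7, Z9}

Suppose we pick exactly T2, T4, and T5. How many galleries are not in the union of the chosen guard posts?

Union of T2, T4, T5 = {Z1, Z2, Z3, Z4, Z5, Z6, Z7, Z8, Z9}.
Not covered: Z0 — 1 gallery.

1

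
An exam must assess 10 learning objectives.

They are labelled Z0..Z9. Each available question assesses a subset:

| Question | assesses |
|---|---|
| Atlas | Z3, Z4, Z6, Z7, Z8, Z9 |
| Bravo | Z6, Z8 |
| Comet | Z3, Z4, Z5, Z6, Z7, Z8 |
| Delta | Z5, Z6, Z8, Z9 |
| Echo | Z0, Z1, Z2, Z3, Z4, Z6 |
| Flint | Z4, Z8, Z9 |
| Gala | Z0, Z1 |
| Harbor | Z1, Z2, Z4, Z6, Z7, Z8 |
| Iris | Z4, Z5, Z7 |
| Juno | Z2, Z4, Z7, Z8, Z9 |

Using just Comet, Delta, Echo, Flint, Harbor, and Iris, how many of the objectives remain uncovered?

0

Union of Comet, Delta, Echo, Flint, Harbor, Iris = {Z0, Z1, Z2, Z3, Z4, Z5, Z6, Z7, Z8, Z9} — that's every objective, so 0 are uncovered.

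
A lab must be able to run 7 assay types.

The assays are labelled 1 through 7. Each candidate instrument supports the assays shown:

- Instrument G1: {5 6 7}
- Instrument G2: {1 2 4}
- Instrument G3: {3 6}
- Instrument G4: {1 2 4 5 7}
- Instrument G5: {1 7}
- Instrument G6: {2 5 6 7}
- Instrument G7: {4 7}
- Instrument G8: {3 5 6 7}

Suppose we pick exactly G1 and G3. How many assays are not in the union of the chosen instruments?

Union of G1, G3 = {3, 5, 6, 7}.
Not covered: 1, 2, 4 — 3 assays.

3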